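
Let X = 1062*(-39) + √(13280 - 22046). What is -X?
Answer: 41418 - 3*I*√974 ≈ 41418.0 - 93.627*I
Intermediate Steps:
X = -41418 + 3*I*√974 (X = -41418 + √(-8766) = -41418 + 3*I*√974 ≈ -41418.0 + 93.627*I)
-X = -(-41418 + 3*I*√974) = 41418 - 3*I*√974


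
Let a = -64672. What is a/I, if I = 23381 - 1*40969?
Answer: 16168/4397 ≈ 3.6771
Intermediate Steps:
I = -17588 (I = 23381 - 40969 = -17588)
a/I = -64672/(-17588) = -64672*(-1/17588) = 16168/4397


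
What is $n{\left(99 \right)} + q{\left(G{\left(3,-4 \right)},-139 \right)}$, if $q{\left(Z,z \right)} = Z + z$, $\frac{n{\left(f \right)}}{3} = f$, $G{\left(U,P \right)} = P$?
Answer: $154$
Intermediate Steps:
$n{\left(f \right)} = 3 f$
$n{\left(99 \right)} + q{\left(G{\left(3,-4 \right)},-139 \right)} = 3 \cdot 99 - 143 = 297 - 143 = 154$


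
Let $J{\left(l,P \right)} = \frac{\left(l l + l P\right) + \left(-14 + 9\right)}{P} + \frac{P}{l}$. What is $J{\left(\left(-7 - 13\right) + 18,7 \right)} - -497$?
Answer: $\frac{6879}{14} \approx 491.36$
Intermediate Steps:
$J{\left(l,P \right)} = \frac{P}{l} + \frac{-5 + l^{2} + P l}{P}$ ($J{\left(l,P \right)} = \frac{\left(l^{2} + P l\right) - 5}{P} + \frac{P}{l} = \frac{-5 + l^{2} + P l}{P} + \frac{P}{l} = \frac{P}{l} + \frac{-5 + l^{2} + P l}{P}$)
$J{\left(\left(-7 - 13\right) + 18,7 \right)} - -497 = \left(\left(\left(-7 - 13\right) + 18\right) - \frac{5}{7} + \frac{7}{\left(-7 - 13\right) + 18} + \frac{\left(\left(-7 - 13\right) + 18\right)^{2}}{7}\right) - -497 = \left(\left(-20 + 18\right) - \frac{5}{7} + \frac{7}{-20 + 18} + \frac{\left(-20 + 18\right)^{2}}{7}\right) + 497 = \left(-2 - \frac{5}{7} + \frac{7}{-2} + \frac{\left(-2\right)^{2}}{7}\right) + 497 = \left(-2 - \frac{5}{7} + 7 \left(- \frac{1}{2}\right) + \frac{1}{7} \cdot 4\right) + 497 = \left(-2 - \frac{5}{7} - \frac{7}{2} + \frac{4}{7}\right) + 497 = - \frac{79}{14} + 497 = \frac{6879}{14}$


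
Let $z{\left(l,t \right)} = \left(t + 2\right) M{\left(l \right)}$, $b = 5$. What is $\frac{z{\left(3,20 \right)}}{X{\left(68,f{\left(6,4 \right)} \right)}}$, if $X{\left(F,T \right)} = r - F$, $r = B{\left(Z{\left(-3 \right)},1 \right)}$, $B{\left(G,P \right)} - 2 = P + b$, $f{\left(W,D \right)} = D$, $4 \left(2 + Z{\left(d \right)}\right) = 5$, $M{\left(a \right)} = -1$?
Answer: $\frac{11}{30} \approx 0.36667$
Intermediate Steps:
$Z{\left(d \right)} = - \frac{3}{4}$ ($Z{\left(d \right)} = -2 + \frac{1}{4} \cdot 5 = -2 + \frac{5}{4} = - \frac{3}{4}$)
$B{\left(G,P \right)} = 7 + P$ ($B{\left(G,P \right)} = 2 + \left(P + 5\right) = 2 + \left(5 + P\right) = 7 + P$)
$z{\left(l,t \right)} = -2 - t$ ($z{\left(l,t \right)} = \left(t + 2\right) \left(-1\right) = \left(2 + t\right) \left(-1\right) = -2 - t$)
$r = 8$ ($r = 7 + 1 = 8$)
$X{\left(F,T \right)} = 8 - F$
$\frac{z{\left(3,20 \right)}}{X{\left(68,f{\left(6,4 \right)} \right)}} = \frac{-2 - 20}{8 - 68} = - \frac{22}{-60} = \left(-22\right) \left(- \frac{1}{60}\right) = \frac{11}{30}$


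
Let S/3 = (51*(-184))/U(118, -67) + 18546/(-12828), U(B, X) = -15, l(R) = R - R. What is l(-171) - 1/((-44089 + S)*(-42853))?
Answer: -10690/19339335335899 ≈ -5.5276e-10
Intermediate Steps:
l(R) = 0
S = 20016627/10690 (S = 3*((51*(-184))/(-15) + 18546/(-12828)) = 3*(-9384*(-1/15) + 18546*(-1/12828)) = 3*(3128/5 - 3091/2138) = 3*(6672209/10690) = 20016627/10690 ≈ 1872.5)
l(-171) - 1/((-44089 + S)*(-42853)) = 0 - 1/((-44089 + 20016627/10690)*(-42853)) = 0 - (-1)/((-451294783/10690)*42853) = 0 - (-10690)*(-1)/(451294783*42853) = 0 - 1*10690/19339335335899 = 0 - 10690/19339335335899 = -10690/19339335335899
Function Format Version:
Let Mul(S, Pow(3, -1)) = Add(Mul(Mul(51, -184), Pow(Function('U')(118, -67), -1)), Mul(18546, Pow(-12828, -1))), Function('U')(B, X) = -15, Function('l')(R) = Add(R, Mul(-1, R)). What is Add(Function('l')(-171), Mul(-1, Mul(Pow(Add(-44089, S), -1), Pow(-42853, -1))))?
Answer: Rational(-10690, 19339335335899) ≈ -5.5276e-10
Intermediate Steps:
Function('l')(R) = 0
S = Rational(20016627, 10690) (S = Mul(3, Add(Mul(Mul(51, -184), Pow(-15, -1)), Mul(18546, Pow(-12828, -1)))) = Mul(3, Add(Mul(-9384, Rational(-1, 15)), Mul(18546, Rational(-1, 12828)))) = Mul(3, Add(Rational(3128, 5), Rational(-3091, 2138))) = Mul(3, Rational(6672209, 10690)) = Rational(20016627, 10690) ≈ 1872.5)
Add(Function('l')(-171), Mul(-1, Mul(Pow(Add(-44089, S), -1), Pow(-42853, -1)))) = Add(0, Mul(-1, Mul(Pow(Add(-44089, Rational(20016627, 10690)), -1), Pow(-42853, -1)))) = Add(0, Mul(-1, Mul(Pow(Rational(-451294783, 10690), -1), Rational(-1, 42853)))) = Add(0, Mul(-1, Mul(Rational(-10690, 451294783), Rational(-1, 42853)))) = Add(0, Mul(-1, Rational(10690, 19339335335899))) = Add(0, Rational(-10690, 19339335335899)) = Rational(-10690, 19339335335899)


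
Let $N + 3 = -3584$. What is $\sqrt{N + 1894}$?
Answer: $i \sqrt{1693} \approx 41.146 i$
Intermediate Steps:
$N = -3587$ ($N = -3 - 3584 = -3587$)
$\sqrt{N + 1894} = \sqrt{-3587 + 1894} = \sqrt{-1693} = i \sqrt{1693}$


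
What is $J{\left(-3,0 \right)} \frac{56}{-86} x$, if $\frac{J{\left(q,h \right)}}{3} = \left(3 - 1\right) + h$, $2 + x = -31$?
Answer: $\frac{5544}{43} \approx 128.93$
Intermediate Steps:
$x = -33$ ($x = -2 - 31 = -33$)
$J{\left(q,h \right)} = 6 + 3 h$ ($J{\left(q,h \right)} = 3 \left(\left(3 - 1\right) + h\right) = 3 \left(2 + h\right) = 6 + 3 h$)
$J{\left(-3,0 \right)} \frac{56}{-86} x = \left(6 + 3 \cdot 0\right) \frac{56}{-86} \left(-33\right) = \left(6 + 0\right) 56 \left(- \frac{1}{86}\right) \left(-33\right) = 6 \left(- \frac{28}{43}\right) \left(-33\right) = \left(- \frac{168}{43}\right) \left(-33\right) = \frac{5544}{43}$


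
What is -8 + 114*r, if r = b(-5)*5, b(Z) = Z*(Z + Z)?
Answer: 28492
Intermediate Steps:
b(Z) = 2*Z² (b(Z) = Z*(2*Z) = 2*Z²)
r = 250 (r = (2*(-5)²)*5 = (2*25)*5 = 50*5 = 250)
-8 + 114*r = -8 + 114*250 = -8 + 28500 = 28492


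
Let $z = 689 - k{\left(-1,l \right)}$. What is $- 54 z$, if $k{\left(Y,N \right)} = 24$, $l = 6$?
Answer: $-35910$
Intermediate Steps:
$z = 665$ ($z = 689 - 24 = 665$)
$- 54 z = \left(-54\right) 665 = -35910$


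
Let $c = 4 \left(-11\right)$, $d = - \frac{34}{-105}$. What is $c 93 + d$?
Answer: $- \frac{429626}{105} \approx -4091.7$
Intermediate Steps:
$d = \frac{34}{105}$ ($d = \left(-34\right) \left(- \frac{1}{105}\right) = \frac{34}{105} \approx 0.32381$)
$c = -44$
$c 93 + d = \left(-44\right) 93 + \frac{34}{105} = -4092 + \frac{34}{105} = - \frac{429626}{105}$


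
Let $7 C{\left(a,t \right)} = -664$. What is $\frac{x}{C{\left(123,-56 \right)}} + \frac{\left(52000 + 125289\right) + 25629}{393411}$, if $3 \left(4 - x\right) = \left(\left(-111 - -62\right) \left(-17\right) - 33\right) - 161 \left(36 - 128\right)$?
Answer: $\frac{25448764}{459903} \approx 55.335$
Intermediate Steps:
$C{\left(a,t \right)} = - \frac{664}{7}$ ($C{\left(a,t \right)} = \frac{1}{7} \left(-664\right) = - \frac{664}{7}$)
$x = -5200$ ($x = 4 - \frac{\left(\left(-111 - -62\right) \left(-17\right) - 33\right) - 161 \left(36 - 128\right)}{3} = 4 - \frac{\left(\left(-111 + 62\right) \left(-17\right) - 33\right) - -14812}{3} = 4 - \frac{\left(\left(-49\right) \left(-17\right) - 33\right) + 14812}{3} = 4 - \frac{\left(833 - 33\right) + 14812}{3} = 4 - \frac{800 + 14812}{3} = 4 - 5204 = -5200$)
$\frac{x}{C{\left(123,-56 \right)}} + \frac{\left(52000 + 125289\right) + 25629}{393411} = - \frac{5200}{- \frac{664}{7}} + \frac{\left(52000 + 125289\right) + 25629}{393411} = \left(-5200\right) \left(- \frac{7}{664}\right) + \left(177289 + 25629\right) \frac{1}{393411} = \frac{4550}{83} + 202918 \cdot \frac{1}{393411} = \frac{4550}{83} + \frac{2858}{5541} = \frac{25448764}{459903}$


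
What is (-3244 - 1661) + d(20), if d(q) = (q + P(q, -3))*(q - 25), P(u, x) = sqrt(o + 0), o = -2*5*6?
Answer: -5005 - 10*I*sqrt(15) ≈ -5005.0 - 38.73*I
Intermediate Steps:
o = -60 (o = -10*6 = -60)
P(u, x) = 2*I*sqrt(15) (P(u, x) = sqrt(-60 + 0) = sqrt(-60) = 2*I*sqrt(15))
d(q) = (-25 + q)*(q + 2*I*sqrt(15)) (d(q) = (q + 2*I*sqrt(15))*(q - 25) = (q + 2*I*sqrt(15))*(-25 + q) = (-25 + q)*(q + 2*I*sqrt(15)))
(-3244 - 1661) + d(20) = (-3244 - 1661) + (20**2 - 25*20 - 50*I*sqrt(15) + 2*I*20*sqrt(15)) = -4905 + (400 - 500 - 50*I*sqrt(15) + 40*I*sqrt(15)) = -4905 + (-100 - 10*I*sqrt(15)) = -5005 - 10*I*sqrt(15)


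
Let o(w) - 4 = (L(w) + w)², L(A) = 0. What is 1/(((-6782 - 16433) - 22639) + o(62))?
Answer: -1/42006 ≈ -2.3806e-5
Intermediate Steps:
o(w) = 4 + w² (o(w) = 4 + (0 + w)² = 4 + w²)
1/(((-6782 - 16433) - 22639) + o(62)) = 1/(((-6782 - 16433) - 22639) + (4 + 62²)) = 1/((-23215 - 22639) + (4 + 3844)) = 1/(-45854 + 3848) = 1/(-42006) = -1/42006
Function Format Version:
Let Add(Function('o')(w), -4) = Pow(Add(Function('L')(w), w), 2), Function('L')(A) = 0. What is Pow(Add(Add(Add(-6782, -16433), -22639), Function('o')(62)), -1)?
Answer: Rational(-1, 42006) ≈ -2.3806e-5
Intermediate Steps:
Function('o')(w) = Add(4, Pow(w, 2)) (Function('o')(w) = Add(4, Pow(Add(0, w), 2)) = Add(4, Pow(w, 2)))
Pow(Add(Add(Add(-6782, -16433), -22639), Function('o')(62)), -1) = Pow(Add(Add(Add(-6782, -16433), -22639), Add(4, Pow(62, 2))), -1) = Pow(Add(Add(-23215, -22639), Add(4, 3844)), -1) = Pow(Add(-45854, 3848), -1) = Pow(-42006, -1) = Rational(-1, 42006)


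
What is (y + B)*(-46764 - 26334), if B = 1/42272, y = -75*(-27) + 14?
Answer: -3150253666341/21136 ≈ -1.4905e+8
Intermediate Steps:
y = 2039 (y = 2025 + 14 = 2039)
B = 1/42272 ≈ 2.3656e-5
(y + B)*(-46764 - 26334) = (2039 + 1/42272)*(-46764 - 26334) = (86192609/42272)*(-73098) = -3150253666341/21136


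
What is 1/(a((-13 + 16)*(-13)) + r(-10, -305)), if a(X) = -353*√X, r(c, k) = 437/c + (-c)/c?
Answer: -1490/162058303 + 35300*I*√39/486174909 ≈ -9.1942e-6 + 0.00045343*I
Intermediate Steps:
r(c, k) = -1 + 437/c (r(c, k) = 437/c - 1 = -1 + 437/c)
1/(a((-13 + 16)*(-13)) + r(-10, -305)) = 1/(-353*I*√13*√(-13 + 16) + (437 - 1*(-10))/(-10)) = 1/(-353*I*√39 - (437 + 10)/10) = 1/(-353*I*√39 - ⅒*447) = 1/(-353*I*√39 - 447/10) = 1/(-447/10 - 353*I*√39)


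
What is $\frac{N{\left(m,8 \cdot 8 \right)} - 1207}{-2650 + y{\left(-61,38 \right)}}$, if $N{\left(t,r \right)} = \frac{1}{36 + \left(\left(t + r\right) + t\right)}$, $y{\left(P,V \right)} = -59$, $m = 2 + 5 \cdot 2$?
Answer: $\frac{7127}{15996} \approx 0.44555$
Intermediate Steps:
$m = 12$ ($m = 2 + 10 = 12$)
$N{\left(t,r \right)} = \frac{1}{36 + r + 2 t}$ ($N{\left(t,r \right)} = \frac{1}{36 + \left(\left(r + t\right) + t\right)} = \frac{1}{36 + \left(r + 2 t\right)} = \frac{1}{36 + r + 2 t}$)
$\frac{N{\left(m,8 \cdot 8 \right)} - 1207}{-2650 + y{\left(-61,38 \right)}} = \frac{\frac{1}{36 + 8 \cdot 8 + 2 \cdot 12} - 1207}{-2650 - 59} = \frac{\frac{1}{36 + 64 + 24} - 1207}{-2709} = \left(\frac{1}{124} - 1207\right) \left(- \frac{1}{2709}\right) = \left(- \frac{149667}{124}\right) \left(- \frac{1}{2709}\right) = \frac{7127}{15996}$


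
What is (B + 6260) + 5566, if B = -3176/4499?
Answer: 53201998/4499 ≈ 11825.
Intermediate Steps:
B = -3176/4499 (B = -3176*1/4499 = -3176/4499 ≈ -0.70593)
(B + 6260) + 5566 = (-3176/4499 + 6260) + 5566 = 28160564/4499 + 5566 = 53201998/4499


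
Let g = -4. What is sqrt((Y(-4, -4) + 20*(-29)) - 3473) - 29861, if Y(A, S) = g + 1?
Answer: -29861 + 26*I*sqrt(6) ≈ -29861.0 + 63.687*I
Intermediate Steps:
Y(A, S) = -3 (Y(A, S) = -4 + 1 = -3)
sqrt((Y(-4, -4) + 20*(-29)) - 3473) - 29861 = sqrt((-3 + 20*(-29)) - 3473) - 29861 = sqrt((-3 - 580) - 3473) - 29861 = sqrt(-583 - 3473) - 29861 = sqrt(-4056) - 29861 = 26*I*sqrt(6) - 29861 = -29861 + 26*I*sqrt(6)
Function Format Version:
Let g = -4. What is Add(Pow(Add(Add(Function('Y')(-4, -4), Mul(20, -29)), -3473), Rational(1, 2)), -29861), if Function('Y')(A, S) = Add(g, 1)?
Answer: Add(-29861, Mul(26, I, Pow(6, Rational(1, 2)))) ≈ Add(-29861., Mul(63.687, I))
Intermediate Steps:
Function('Y')(A, S) = -3 (Function('Y')(A, S) = Add(-4, 1) = -3)
Add(Pow(Add(Add(Function('Y')(-4, -4), Mul(20, -29)), -3473), Rational(1, 2)), -29861) = Add(Pow(Add(Add(-3, Mul(20, -29)), -3473), Rational(1, 2)), -29861) = Add(Pow(Add(Add(-3, -580), -3473), Rational(1, 2)), -29861) = Add(Pow(Add(-583, -3473), Rational(1, 2)), -29861) = Add(Pow(-4056, Rational(1, 2)), -29861) = Add(Mul(26, I, Pow(6, Rational(1, 2))), -29861) = Add(-29861, Mul(26, I, Pow(6, Rational(1, 2))))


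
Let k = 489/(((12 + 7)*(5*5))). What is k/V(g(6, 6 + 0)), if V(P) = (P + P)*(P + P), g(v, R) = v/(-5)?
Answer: 163/912 ≈ 0.17873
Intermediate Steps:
g(v, R) = -v/5 (g(v, R) = v*(-1/5) = -v/5)
V(P) = 4*P**2 (V(P) = (2*P)*(2*P) = 4*P**2)
k = 489/475 (k = 489/((19*25)) = 489/475 ≈ 1.0295)
k/V(g(6, 6 + 0)) = 489/(475*((4*(-1/5*6)**2))) = 489/(475*((4*(-6/5)**2))) = 489/(475*((4*(36/25)))) = 489/(475*(144/25)) = (489/475)*(25/144) = 163/912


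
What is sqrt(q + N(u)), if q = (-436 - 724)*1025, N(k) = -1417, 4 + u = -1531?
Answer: I*sqrt(1190417) ≈ 1091.1*I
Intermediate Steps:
u = -1535 (u = -4 - 1531 = -1535)
q = -1189000 (q = -1160*1025 = -1189000)
sqrt(q + N(u)) = sqrt(-1189000 - 1417) = sqrt(-1190417) = I*sqrt(1190417)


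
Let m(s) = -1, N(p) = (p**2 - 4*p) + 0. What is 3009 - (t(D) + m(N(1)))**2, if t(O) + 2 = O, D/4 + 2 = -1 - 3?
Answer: 2280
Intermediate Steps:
N(p) = p**2 - 4*p
D = -24 (D = -8 + 4*(-1 - 3) = -8 + 4*(-4) = -8 - 16 = -24)
t(O) = -2 + O
3009 - (t(D) + m(N(1)))**2 = 3009 - ((-2 - 24) - 1)**2 = 3009 - (-26 - 1)**2 = 3009 - 1*(-27)**2 = 3009 - 1*729 = 3009 - 729 = 2280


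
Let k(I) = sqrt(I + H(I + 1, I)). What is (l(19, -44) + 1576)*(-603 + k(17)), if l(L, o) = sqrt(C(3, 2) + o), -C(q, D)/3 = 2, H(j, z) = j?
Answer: -(603 - sqrt(35))*(1576 + 5*I*sqrt(2)) ≈ -9.41e+5 - 4222.0*I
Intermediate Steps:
C(q, D) = -6 (C(q, D) = -3*2 = -6)
l(L, o) = sqrt(-6 + o)
k(I) = sqrt(1 + 2*I) (k(I) = sqrt(I + (I + 1)) = sqrt(I + (1 + I)) = sqrt(1 + 2*I))
(l(19, -44) + 1576)*(-603 + k(17)) = (sqrt(-6 - 44) + 1576)*(-603 + sqrt(1 + 2*17)) = (sqrt(-50) + 1576)*(-603 + sqrt(1 + 34)) = (5*I*sqrt(2) + 1576)*(-603 + sqrt(35)) = (1576 + 5*I*sqrt(2))*(-603 + sqrt(35)) = (-603 + sqrt(35))*(1576 + 5*I*sqrt(2))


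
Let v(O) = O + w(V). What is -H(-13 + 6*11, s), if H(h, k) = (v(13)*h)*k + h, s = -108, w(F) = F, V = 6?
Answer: 108703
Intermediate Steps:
v(O) = 6 + O (v(O) = O + 6 = 6 + O)
H(h, k) = h + 19*h*k (H(h, k) = ((6 + 13)*h)*k + h = (19*h)*k + h = 19*h*k + h = h + 19*h*k)
-H(-13 + 6*11, s) = -(-13 + 6*11)*(1 + 19*(-108)) = -(-13 + 66)*(1 - 2052) = -53*(-2051) = -1*(-108703) = 108703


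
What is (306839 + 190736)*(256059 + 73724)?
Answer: 164091776225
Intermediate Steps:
(306839 + 190736)*(256059 + 73724) = 497575*329783 = 164091776225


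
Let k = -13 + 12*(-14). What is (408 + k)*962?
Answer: 218374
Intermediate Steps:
k = -181 (k = -13 - 168 = -181)
(408 + k)*962 = (408 - 181)*962 = 227*962 = 218374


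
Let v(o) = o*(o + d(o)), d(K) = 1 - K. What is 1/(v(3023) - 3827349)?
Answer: -1/3824326 ≈ -2.6148e-7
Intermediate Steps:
v(o) = o (v(o) = o*(o + (1 - o)) = o*1 = o)
1/(v(3023) - 3827349) = 1/(3023 - 3827349) = 1/(-3824326) = -1/3824326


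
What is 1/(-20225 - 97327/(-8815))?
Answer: -8815/178186048 ≈ -4.9471e-5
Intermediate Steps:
1/(-20225 - 97327/(-8815)) = 1/(-20225 - 97327*(-1/8815)) = 1/(-20225 + 97327/8815) = 1/(-178186048/8815) = -8815/178186048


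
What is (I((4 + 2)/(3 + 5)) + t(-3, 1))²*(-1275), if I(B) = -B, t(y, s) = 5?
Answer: -368475/16 ≈ -23030.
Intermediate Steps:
(I((4 + 2)/(3 + 5)) + t(-3, 1))²*(-1275) = (-(4 + 2)/(3 + 5) + 5)²*(-1275) = (-6/8 + 5)²*(-1275) = (-1*¾ + 5)²*(-1275) = (-¾ + 5)²*(-1275) = (17/4)²*(-1275) = (289/16)*(-1275) = -368475/16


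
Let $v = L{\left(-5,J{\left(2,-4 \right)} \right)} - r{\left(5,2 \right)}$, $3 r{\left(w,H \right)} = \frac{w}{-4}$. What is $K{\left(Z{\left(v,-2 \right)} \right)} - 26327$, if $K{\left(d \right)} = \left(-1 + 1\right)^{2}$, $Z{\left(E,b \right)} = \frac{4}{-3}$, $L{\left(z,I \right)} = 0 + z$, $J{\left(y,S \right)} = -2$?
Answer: $-26327$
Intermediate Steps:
$r{\left(w,H \right)} = - \frac{w}{12}$ ($r{\left(w,H \right)} = \frac{w \frac{1}{-4}}{3} = \frac{w \left(- \frac{1}{4}\right)}{3} = \frac{\left(- \frac{1}{4}\right) w}{3} = - \frac{w}{12}$)
$L{\left(z,I \right)} = z$
$v = - \frac{55}{12}$ ($v = -5 - \left(- \frac{1}{12}\right) 5 = -5 - - \frac{5}{12} = -5 + \frac{5}{12} = - \frac{55}{12} \approx -4.5833$)
$Z{\left(E,b \right)} = - \frac{4}{3}$ ($Z{\left(E,b \right)} = 4 \left(- \frac{1}{3}\right) = - \frac{4}{3}$)
$K{\left(d \right)} = 0$ ($K{\left(d \right)} = 0^{2} = 0$)
$K{\left(Z{\left(v,-2 \right)} \right)} - 26327 = 0 - 26327 = -26327$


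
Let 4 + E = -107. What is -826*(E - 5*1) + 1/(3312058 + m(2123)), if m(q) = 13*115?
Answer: 317491394249/3313553 ≈ 95816.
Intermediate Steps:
E = -111 (E = -4 - 107 = -111)
m(q) = 1495
-826*(E - 5*1) + 1/(3312058 + m(2123)) = -826*(-111 - 5*1) + 1/(3312058 + 1495) = -826*(-111 - 5) + 1/3313553 = -826*(-116) + 1/3313553 = 95816 + 1/3313553 = 317491394249/3313553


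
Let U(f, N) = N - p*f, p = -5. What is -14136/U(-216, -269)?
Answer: 744/71 ≈ 10.479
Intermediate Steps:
U(f, N) = N + 5*f (U(f, N) = N - (-5)*f = N + 5*f)
-14136/U(-216, -269) = -14136/(-269 + 5*(-216)) = -14136/(-269 - 1080) = -14136/(-1349) = -14136*(-1/1349) = 744/71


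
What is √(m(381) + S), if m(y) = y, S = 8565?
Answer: 3*√994 ≈ 94.583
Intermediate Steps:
√(m(381) + S) = √(381 + 8565) = √8946 = 3*√994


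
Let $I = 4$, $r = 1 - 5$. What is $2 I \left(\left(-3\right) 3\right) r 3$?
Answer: $864$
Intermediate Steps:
$r = -4$ ($r = 1 - 5 = -4$)
$2 I \left(\left(-3\right) 3\right) r 3 = 2 \cdot 4 \left(\left(-3\right) 3\right) \left(-4\right) 3 = 8 \left(-9\right) \left(-4\right) 3 = \left(-72\right) \left(-4\right) 3 = 288 \cdot 3 = 864$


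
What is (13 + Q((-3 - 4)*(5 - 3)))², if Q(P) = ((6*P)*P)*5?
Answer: 34727449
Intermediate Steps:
Q(P) = 30*P² (Q(P) = (6*P²)*5 = 30*P²)
(13 + Q((-3 - 4)*(5 - 3)))² = (13 + 30*((-3 - 4)*(5 - 3))²)² = (13 + 30*(-7*2)²)² = (13 + 30*(-14)²)² = (13 + 30*196)² = (13 + 5880)² = 5893² = 34727449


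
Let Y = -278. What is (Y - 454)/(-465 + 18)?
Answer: 244/149 ≈ 1.6376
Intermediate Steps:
(Y - 454)/(-465 + 18) = (-278 - 454)/(-465 + 18) = -732/(-447) = -732*(-1/447) = 244/149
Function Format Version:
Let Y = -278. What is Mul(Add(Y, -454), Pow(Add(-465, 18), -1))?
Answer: Rational(244, 149) ≈ 1.6376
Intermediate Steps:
Mul(Add(Y, -454), Pow(Add(-465, 18), -1)) = Mul(Add(-278, -454), Pow(Add(-465, 18), -1)) = Mul(-732, Pow(-447, -1)) = Mul(-732, Rational(-1, 447)) = Rational(244, 149)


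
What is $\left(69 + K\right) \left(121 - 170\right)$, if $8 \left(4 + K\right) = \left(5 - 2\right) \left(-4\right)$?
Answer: $- \frac{6223}{2} \approx -3111.5$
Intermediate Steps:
$K = - \frac{11}{2}$ ($K = -4 + \frac{\left(5 - 2\right) \left(-4\right)}{8} = -4 + \frac{3 \left(-4\right)}{8} = -4 + \frac{1}{8} \left(-12\right) = -4 - \frac{3}{2} = - \frac{11}{2} \approx -5.5$)
$\left(69 + K\right) \left(121 - 170\right) = \left(69 - \frac{11}{2}\right) \left(121 - 170\right) = \frac{127}{2} \left(-49\right) = - \frac{6223}{2}$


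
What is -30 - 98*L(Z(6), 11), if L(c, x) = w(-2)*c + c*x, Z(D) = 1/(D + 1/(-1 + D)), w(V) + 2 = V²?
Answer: -7300/31 ≈ -235.48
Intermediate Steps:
w(V) = -2 + V²
L(c, x) = 2*c + c*x (L(c, x) = (-2 + (-2)²)*c + c*x = (-2 + 4)*c + c*x = 2*c + c*x)
-30 - 98*L(Z(6), 11) = -30 - 98*(-1 + 6)/(1 + 6² - 1*6)*(2 + 11) = -30 - 98*5/(1 + 36 - 6)*13 = -30 - 98*5/31*13 = -30 - 98*(1/31)*5*13 = -30 - 490*13/31 = -30 - 98*65/31 = -30 - 6370/31 = -7300/31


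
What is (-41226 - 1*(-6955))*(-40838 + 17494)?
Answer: 800022224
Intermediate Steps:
(-41226 - 1*(-6955))*(-40838 + 17494) = (-41226 + 6955)*(-23344) = -34271*(-23344) = 800022224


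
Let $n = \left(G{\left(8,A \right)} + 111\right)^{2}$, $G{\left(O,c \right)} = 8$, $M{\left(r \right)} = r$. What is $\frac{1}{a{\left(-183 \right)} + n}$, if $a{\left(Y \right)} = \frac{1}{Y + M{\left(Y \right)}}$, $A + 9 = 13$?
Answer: $\frac{366}{5182925} \approx 7.0616 \cdot 10^{-5}$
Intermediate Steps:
$A = 4$ ($A = -9 + 13 = 4$)
$a{\left(Y \right)} = \frac{1}{2 Y}$ ($a{\left(Y \right)} = \frac{1}{Y + Y} = \frac{1}{2 Y}$)
$n = 14161$ ($n = \left(8 + 111\right)^{2} = 119^{2} = 14161$)
$\frac{1}{a{\left(-183 \right)} + n} = \frac{1}{\frac{1}{2 \left(-183\right)} + 14161} = \frac{1}{\frac{1}{2} \left(- \frac{1}{183}\right) + 14161} = \frac{1}{- \frac{1}{366} + 14161} = \frac{1}{\frac{5182925}{366}} = \frac{366}{5182925}$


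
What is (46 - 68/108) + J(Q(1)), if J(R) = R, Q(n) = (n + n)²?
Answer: 1333/27 ≈ 49.370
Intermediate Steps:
Q(n) = 4*n² (Q(n) = (2*n)² = 4*n²)
(46 - 68/108) + J(Q(1)) = (46 - 68/108) + 4*1² = (46 - 68*1/108) + 4*1 = (46 - 17/27) + 4 = 1225/27 + 4 = 1333/27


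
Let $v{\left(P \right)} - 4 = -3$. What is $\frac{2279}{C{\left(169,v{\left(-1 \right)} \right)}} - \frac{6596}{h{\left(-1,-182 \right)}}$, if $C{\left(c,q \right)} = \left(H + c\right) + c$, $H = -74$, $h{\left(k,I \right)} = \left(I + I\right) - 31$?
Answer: $\frac{2641549}{104280} \approx 25.331$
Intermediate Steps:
$h{\left(k,I \right)} = -31 + 2 I$ ($h{\left(k,I \right)} = 2 I - 31 = -31 + 2 I$)
$v{\left(P \right)} = 1$ ($v{\left(P \right)} = 4 - 3 = 1$)
$C{\left(c,q \right)} = -74 + 2 c$ ($C{\left(c,q \right)} = \left(-74 + c\right) + c = -74 + 2 c$)
$\frac{2279}{C{\left(169,v{\left(-1 \right)} \right)}} - \frac{6596}{h{\left(-1,-182 \right)}} = \frac{2279}{-74 + 2 \cdot 169} - \frac{6596}{-31 + 2 \left(-182\right)} = \frac{2279}{-74 + 338} - \frac{6596}{-31 - 364} = \frac{2279}{264} - \frac{6596}{-395} = 2279 \cdot \frac{1}{264} - - \frac{6596}{395} = \frac{2279}{264} + \frac{6596}{395} = \frac{2641549}{104280}$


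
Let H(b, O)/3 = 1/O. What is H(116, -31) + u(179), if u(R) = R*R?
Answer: 993268/31 ≈ 32041.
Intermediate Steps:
H(b, O) = 3/O
u(R) = R²
H(116, -31) + u(179) = 3/(-31) + 179² = 3*(-1/31) + 32041 = -3/31 + 32041 = 993268/31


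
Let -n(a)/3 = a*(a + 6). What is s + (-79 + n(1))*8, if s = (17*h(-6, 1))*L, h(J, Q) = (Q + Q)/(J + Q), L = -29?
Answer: -3014/5 ≈ -602.80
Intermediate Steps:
h(J, Q) = 2*Q/(J + Q) (h(J, Q) = (2*Q)/(J + Q) = 2*Q/(J + Q))
n(a) = -3*a*(6 + a) (n(a) = -3*a*(a + 6) = -3*a*(6 + a))
s = 986/5 (s = (17*(2*1/(-6 + 1)))*(-29) = (17*(2*1/(-5)))*(-29) = (17*(2*1*(-⅕)))*(-29) = (17*(-⅖))*(-29) = -34/5*(-29) = 986/5 ≈ 197.20)
s + (-79 + n(1))*8 = 986/5 + (-79 - 3*1*(6 + 1))*8 = 986/5 + (-79 - 3*1*7)*8 = 986/5 + (-79 - 21)*8 = 986/5 - 100*8 = 986/5 - 800 = -3014/5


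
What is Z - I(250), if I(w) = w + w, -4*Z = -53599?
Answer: 51599/4 ≈ 12900.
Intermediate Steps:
Z = 53599/4 (Z = -1/4*(-53599) = 53599/4 ≈ 13400.)
I(w) = 2*w
Z - I(250) = 53599/4 - 2*250 = 53599/4 - 1*500 = 53599/4 - 500 = 51599/4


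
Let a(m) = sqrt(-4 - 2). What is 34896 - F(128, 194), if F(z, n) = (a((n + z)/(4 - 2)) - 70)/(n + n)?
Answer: 6769859/194 - I*sqrt(6)/388 ≈ 34896.0 - 0.0063131*I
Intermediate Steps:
a(m) = I*sqrt(6) (a(m) = sqrt(-6) = I*sqrt(6))
F(z, n) = (-70 + I*sqrt(6))/(2*n) (F(z, n) = (I*sqrt(6) - 70)/(n + n) = (-70 + I*sqrt(6))/((2*n)) = (-70 + I*sqrt(6))*(1/(2*n)) = (-70 + I*sqrt(6))/(2*n))
34896 - F(128, 194) = 34896 - (-70 + I*sqrt(6))/(2*194) = 34896 - (-35/194 + I*sqrt(6)/388) = 34896 + (35/194 - I*sqrt(6)/388) = 6769859/194 - I*sqrt(6)/388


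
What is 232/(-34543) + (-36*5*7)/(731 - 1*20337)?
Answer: 19487794/338625029 ≈ 0.057550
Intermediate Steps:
232/(-34543) + (-36*5*7)/(731 - 1*20337) = 232*(-1/34543) + (-180*7)/(731 - 20337) = -232/34543 - 1260/(-19606) = -232/34543 - 1260*(-1/19606) = -232/34543 + 630/9803 = 19487794/338625029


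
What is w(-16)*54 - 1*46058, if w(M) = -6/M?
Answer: -184151/4 ≈ -46038.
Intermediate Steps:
w(-16)*54 - 1*46058 = -6/(-16)*54 - 1*46058 = -6*(-1/16)*54 - 46058 = (3/8)*54 - 46058 = 81/4 - 46058 = -184151/4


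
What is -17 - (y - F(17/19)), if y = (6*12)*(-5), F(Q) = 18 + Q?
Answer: 6876/19 ≈ 361.89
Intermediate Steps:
y = -360 (y = 72*(-5) = -360)
-17 - (y - F(17/19)) = -17 - (-360 - (18 + 17/19)) = -17 - (-360 - 1*359/19) = -17 - (-360 - 359/19) = -17 - 1*(-7199/19) = -17 + 7199/19 = 6876/19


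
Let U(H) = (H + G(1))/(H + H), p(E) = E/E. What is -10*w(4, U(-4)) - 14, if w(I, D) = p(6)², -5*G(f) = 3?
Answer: -24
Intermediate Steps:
p(E) = 1
G(f) = -⅗ (G(f) = -⅕*3 = -⅗)
U(H) = (-⅗ + H)/(2*H) (U(H) = (H - ⅗)/(H + H) = (-⅗ + H)/((2*H)) = (1/(2*H))*(-⅗ + H) = (-⅗ + H)/(2*H))
w(I, D) = 1 (w(I, D) = 1² = 1)
-10*w(4, U(-4)) - 14 = -10*1 - 14 = -10 - 14 = -24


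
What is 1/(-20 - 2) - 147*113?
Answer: -365443/22 ≈ -16611.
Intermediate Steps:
1/(-20 - 2) - 147*113 = 1/(-22) - 16611 = -1/22 - 16611 = -365443/22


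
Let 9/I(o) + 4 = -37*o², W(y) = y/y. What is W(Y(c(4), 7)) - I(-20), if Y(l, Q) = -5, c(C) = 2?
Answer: 14813/14804 ≈ 1.0006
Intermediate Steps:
W(y) = 1
I(o) = 9/(-4 - 37*o²)
W(Y(c(4), 7)) - I(-20) = 1 - (-9)/(4 + 37*(-20)²) = 1 - (-9)/(4 + 37*400) = 1 - (-9)/(4 + 14800) = 1 - (-9)/14804 = 1 - 1*(-9/14804) = 1 + 9/14804 = 14813/14804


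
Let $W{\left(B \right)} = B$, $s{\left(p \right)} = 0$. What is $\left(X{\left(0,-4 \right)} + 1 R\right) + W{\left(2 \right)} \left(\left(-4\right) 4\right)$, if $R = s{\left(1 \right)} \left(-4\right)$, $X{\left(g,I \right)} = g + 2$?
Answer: $-30$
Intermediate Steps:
$X{\left(g,I \right)} = 2 + g$
$R = 0$ ($R = 0 \left(-4\right) = 0$)
$\left(X{\left(0,-4 \right)} + 1 R\right) + W{\left(2 \right)} \left(\left(-4\right) 4\right) = \left(\left(2 + 0\right) + 1 \cdot 0\right) + 2 \left(\left(-4\right) 4\right) = \left(2 + 0\right) + 2 \left(-16\right) = 2 - 32 = -30$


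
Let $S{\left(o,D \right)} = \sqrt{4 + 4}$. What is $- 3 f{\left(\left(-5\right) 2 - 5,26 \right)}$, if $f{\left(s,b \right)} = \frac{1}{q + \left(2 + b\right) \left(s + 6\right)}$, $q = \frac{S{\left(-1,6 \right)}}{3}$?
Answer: $\frac{1701}{142882} + \frac{9 \sqrt{2}}{285764} \approx 0.011949$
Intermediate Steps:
$S{\left(o,D \right)} = 2 \sqrt{2}$ ($S{\left(o,D \right)} = \sqrt{8} = 2 \sqrt{2}$)
$q = \frac{2 \sqrt{2}}{3} \approx 0.94281$
$f{\left(s,b \right)} = \frac{1}{\frac{2 \sqrt{2}}{3} + \left(2 + b\right) \left(6 + s\right)}$ ($f{\left(s,b \right)} = \frac{1}{\frac{2 \sqrt{2}}{3} + \left(2 + b\right) \left(s + 6\right)} = \frac{1}{\frac{2 \sqrt{2}}{3} + \left(2 + b\right) \left(6 + s\right)}$)
$- 3 f{\left(\left(-5\right) 2 - 5,26 \right)} = - 3 \frac{3}{36 + 2 \sqrt{2} + 6 \left(\left(-5\right) 2 - 5\right) + 18 \cdot 26 + 3 \cdot 26 \left(\left(-5\right) 2 - 5\right)} = - 3 \frac{3}{36 + 2 \sqrt{2} + 6 \left(-10 - 5\right) + 468 + 3 \cdot 26 \left(-10 - 5\right)} = - 3 \frac{3}{36 + 2 \sqrt{2} + 6 \left(-15\right) + 468 + 3 \cdot 26 \left(-15\right)} = - 3 \frac{3}{36 + 2 \sqrt{2} - 90 + 468 - 1170} = - 3 \frac{3}{-756 + 2 \sqrt{2}} = - \frac{9}{-756 + 2 \sqrt{2}}$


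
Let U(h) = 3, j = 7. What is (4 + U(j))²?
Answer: 49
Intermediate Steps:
(4 + U(j))² = (4 + 3)² = 7² = 49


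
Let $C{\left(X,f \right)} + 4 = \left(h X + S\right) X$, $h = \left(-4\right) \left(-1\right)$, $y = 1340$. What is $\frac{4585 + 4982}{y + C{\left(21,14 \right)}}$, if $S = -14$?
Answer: $\frac{9567}{2806} \approx 3.4095$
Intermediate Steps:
$h = 4$
$C{\left(X,f \right)} = -4 + X \left(-14 + 4 X\right)$ ($C{\left(X,f \right)} = -4 + \left(4 X - 14\right) X = -4 + \left(-14 + 4 X\right) X = -4 + X \left(-14 + 4 X\right)$)
$\frac{4585 + 4982}{y + C{\left(21,14 \right)}} = \frac{4585 + 4982}{1340 - \left(298 - 1764\right)} = \frac{9567}{1340 - -1466} = \frac{9567}{1340 + 1466} = \frac{9567}{2806}$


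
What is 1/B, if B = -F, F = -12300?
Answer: 1/12300 ≈ 8.1301e-5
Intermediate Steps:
B = 12300 (B = -1*(-12300) = 12300)
1/B = 1/12300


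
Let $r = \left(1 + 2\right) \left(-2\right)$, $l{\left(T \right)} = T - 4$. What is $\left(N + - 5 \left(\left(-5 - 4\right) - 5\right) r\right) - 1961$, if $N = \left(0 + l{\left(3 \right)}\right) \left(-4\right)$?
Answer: $-2377$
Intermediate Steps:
$l{\left(T \right)} = -4 + T$
$N = 4$ ($N = \left(0 + \left(-4 + 3\right)\right) \left(-4\right) = \left(0 - 1\right) \left(-4\right) = \left(-1\right) \left(-4\right) = 4$)
$r = -6$ ($r = 3 \left(-2\right) = -6$)
$\left(N + - 5 \left(\left(-5 - 4\right) - 5\right) r\right) - 1961 = \left(4 + - 5 \left(\left(-5 - 4\right) - 5\right) \left(-6\right)\right) - 1961 = \left(4 + - 5 \left(-9 - 5\right) \left(-6\right)\right) - 1961 = \left(4 + \left(-5\right) \left(-14\right) \left(-6\right)\right) - 1961 = \left(4 + 70 \left(-6\right)\right) - 1961 = \left(4 - 420\right) - 1961 = -416 - 1961 = -2377$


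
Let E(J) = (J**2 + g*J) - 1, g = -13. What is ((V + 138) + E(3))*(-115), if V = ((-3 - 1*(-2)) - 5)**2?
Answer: -16445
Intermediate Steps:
E(J) = -1 + J**2 - 13*J (E(J) = (J**2 - 13*J) - 1 = -1 + J**2 - 13*J)
V = 36 (V = ((-3 + 2) - 5)**2 = (-1 - 5)**2 = (-6)**2 = 36)
((V + 138) + E(3))*(-115) = ((36 + 138) + (-1 + 3**2 - 13*3))*(-115) = (174 + (-1 + 9 - 39))*(-115) = (174 - 31)*(-115) = 143*(-115) = -16445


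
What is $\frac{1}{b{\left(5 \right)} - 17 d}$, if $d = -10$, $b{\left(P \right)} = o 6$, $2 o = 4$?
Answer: $\frac{1}{182} \approx 0.0054945$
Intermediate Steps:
$o = 2$ ($o = \frac{1}{2} \cdot 4 = 2$)
$b{\left(P \right)} = 12$ ($b{\left(P \right)} = 2 \cdot 6 = 12$)
$\frac{1}{b{\left(5 \right)} - 17 d} = \frac{1}{12 - -170} = \frac{1}{12 + 170} = \frac{1}{182}$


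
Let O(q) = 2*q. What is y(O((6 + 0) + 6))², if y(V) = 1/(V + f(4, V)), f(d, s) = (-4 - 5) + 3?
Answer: 1/324 ≈ 0.0030864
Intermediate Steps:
f(d, s) = -6 (f(d, s) = -9 + 3 = -6)
y(V) = 1/(-6 + V) (y(V) = 1/(V - 6) = 1/(-6 + V))
y(O((6 + 0) + 6))² = (1/(-6 + 2*((6 + 0) + 6)))² = (1/(-6 + 2*(6 + 6)))² = (1/(-6 + 2*12))² = (1/(-6 + 24))² = (1/18)² = 1/324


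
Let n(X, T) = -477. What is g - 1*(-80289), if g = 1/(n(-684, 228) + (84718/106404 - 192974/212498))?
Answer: 216535508050162983/2696951185129 ≈ 80289.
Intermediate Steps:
g = -5652659298/2696951185129 (g = 1/(-477 + (84718/106404 - 192974/212498)) = 1/(-477 + (84718*(1/106404) - 192974*1/212498)) = 1/(-477 + (42359/53202 - 96487/106249)) = 1/(-477 - 632699983/5652659298) = 1/(-2696951185129/5652659298) = -5652659298/2696951185129 ≈ -0.0020959)
g - 1*(-80289) = -5652659298/2696951185129 - 1*(-80289) = -5652659298/2696951185129 + 80289 = 216535508050162983/2696951185129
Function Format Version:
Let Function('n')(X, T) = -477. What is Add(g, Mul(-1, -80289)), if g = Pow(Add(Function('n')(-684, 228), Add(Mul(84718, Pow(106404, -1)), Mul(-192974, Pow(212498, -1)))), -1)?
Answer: Rational(216535508050162983, 2696951185129) ≈ 80289.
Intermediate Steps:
g = Rational(-5652659298, 2696951185129) (g = Pow(Add(-477, Add(Mul(84718, Pow(106404, -1)), Mul(-192974, Pow(212498, -1)))), -1) = Pow(Add(-477, Add(Mul(84718, Rational(1, 106404)), Mul(-192974, Rational(1, 212498)))), -1) = Pow(Add(-477, Add(Rational(42359, 53202), Rational(-96487, 106249))), -1) = Pow(Add(-477, Rational(-632699983, 5652659298)), -1) = Pow(Rational(-2696951185129, 5652659298), -1) = Rational(-5652659298, 2696951185129) ≈ -0.0020959)
Add(g, Mul(-1, -80289)) = Add(Rational(-5652659298, 2696951185129), Mul(-1, -80289)) = Add(Rational(-5652659298, 2696951185129), 80289) = Rational(216535508050162983, 2696951185129)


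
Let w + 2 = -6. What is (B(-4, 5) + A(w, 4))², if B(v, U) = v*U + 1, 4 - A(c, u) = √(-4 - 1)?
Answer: (15 + I*√5)² ≈ 220.0 + 67.082*I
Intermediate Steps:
w = -8 (w = -2 - 6 = -8)
A(c, u) = 4 - I*√5 (A(c, u) = 4 - √(-4 - 1) = 4 - √(-5) = 4 - I*√5)
B(v, U) = 1 + U*v (B(v, U) = U*v + 1 = 1 + U*v)
(B(-4, 5) + A(w, 4))² = ((1 + 5*(-4)) + (4 - I*√5))² = ((1 - 20) + (4 - I*√5))² = (-19 + (4 - I*√5))² = (-15 - I*√5)²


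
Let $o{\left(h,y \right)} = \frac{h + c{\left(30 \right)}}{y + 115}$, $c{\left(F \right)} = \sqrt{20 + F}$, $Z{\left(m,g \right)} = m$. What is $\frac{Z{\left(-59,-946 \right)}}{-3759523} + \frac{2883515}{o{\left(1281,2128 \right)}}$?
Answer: $\frac{31148229389179625384}{6169042645453} - \frac{32338620725 \sqrt{2}}{1640911} \approx 5.0212 \cdot 10^{6}$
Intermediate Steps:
$o{\left(h,y \right)} = \frac{h + 5 \sqrt{2}}{115 + y}$ ($o{\left(h,y \right)} = \frac{h + \sqrt{20 + 30}}{y + 115} = \frac{h + \sqrt{50}}{115 + y} = \frac{h + 5 \sqrt{2}}{115 + y}$)
$\frac{Z{\left(-59,-946 \right)}}{-3759523} + \frac{2883515}{o{\left(1281,2128 \right)}} = - \frac{59}{-3759523} + \frac{2883515}{\frac{1}{115 + 2128} \left(1281 + 5 \sqrt{2}\right)} = \left(-59\right) \left(- \frac{1}{3759523}\right) + \frac{2883515}{\frac{1}{2243} \left(1281 + 5 \sqrt{2}\right)} = \frac{59}{3759523} + \frac{2883515}{\frac{1}{2243} \left(1281 + 5 \sqrt{2}\right)} = \frac{59}{3759523} + \frac{2883515}{\frac{1281}{2243} + \frac{5 \sqrt{2}}{2243}}$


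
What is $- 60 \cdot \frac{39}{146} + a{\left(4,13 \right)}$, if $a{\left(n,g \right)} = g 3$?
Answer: $\frac{1677}{73} \approx 22.973$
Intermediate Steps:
$a{\left(n,g \right)} = 3 g$
$- 60 \cdot \frac{39}{146} + a{\left(4,13 \right)} = - 60 \cdot \frac{39}{146} + 3 \cdot 13 = - 60 \cdot 39 \cdot \frac{1}{146} + 39 = \left(-60\right) \frac{39}{146} + 39 = - \frac{1170}{73} + 39 = \frac{1677}{73}$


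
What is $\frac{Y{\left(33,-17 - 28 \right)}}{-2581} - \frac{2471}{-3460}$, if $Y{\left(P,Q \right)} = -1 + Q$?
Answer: $\frac{6536811}{8930260} \approx 0.73198$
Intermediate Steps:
$\frac{Y{\left(33,-17 - 28 \right)}}{-2581} - \frac{2471}{-3460} = \frac{-1 - 45}{-2581} - \frac{2471}{-3460} = \left(-1 - 45\right) \left(- \frac{1}{2581}\right) - - \frac{2471}{3460} = \left(-1 - 45\right) \left(- \frac{1}{2581}\right) + \frac{2471}{3460} = \left(-46\right) \left(- \frac{1}{2581}\right) + \frac{2471}{3460} = \frac{46}{2581} + \frac{2471}{3460} = \frac{6536811}{8930260}$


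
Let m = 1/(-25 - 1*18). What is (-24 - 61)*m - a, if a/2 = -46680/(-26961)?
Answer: -13355/8987 ≈ -1.4860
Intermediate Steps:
a = 31120/8987 (a = 2*(-46680/(-26961)) = 2*(-46680*(-1/26961)) = 2*(15560/8987) = 31120/8987 ≈ 3.4628)
m = -1/43 (m = 1/(-25 - 18) = 1/(-43) = -1/43 ≈ -0.023256)
(-24 - 61)*m - a = (-24 - 61)*(-1/43) - 1*31120/8987 = -85*(-1/43) - 31120/8987 = 85/43 - 31120/8987 = -13355/8987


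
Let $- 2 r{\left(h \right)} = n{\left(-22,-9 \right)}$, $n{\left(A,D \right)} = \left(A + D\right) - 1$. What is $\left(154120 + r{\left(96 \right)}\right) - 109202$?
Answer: $44934$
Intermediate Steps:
$n{\left(A,D \right)} = -1 + A + D$
$r{\left(h \right)} = 16$ ($r{\left(h \right)} = - \frac{-1 - 22 - 9}{2} = \left(- \frac{1}{2}\right) \left(-32\right) = 16$)
$\left(154120 + r{\left(96 \right)}\right) - 109202 = \left(154120 + 16\right) - 109202 = 154136 - 109202 = 44934$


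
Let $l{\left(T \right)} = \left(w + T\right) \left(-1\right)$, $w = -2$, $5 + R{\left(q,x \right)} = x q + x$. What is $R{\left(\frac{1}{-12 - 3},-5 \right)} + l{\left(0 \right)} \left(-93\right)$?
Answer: $- \frac{587}{3} \approx -195.67$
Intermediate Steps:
$R{\left(q,x \right)} = -5 + x + q x$ ($R{\left(q,x \right)} = -5 + \left(x q + x\right) = -5 + \left(q x + x\right) = -5 + \left(x + q x\right) = -5 + x + q x$)
$l{\left(T \right)} = 2 - T$ ($l{\left(T \right)} = \left(-2 + T\right) \left(-1\right) = 2 - T$)
$R{\left(\frac{1}{-12 - 3},-5 \right)} + l{\left(0 \right)} \left(-93\right) = \left(-5 - 5 + \frac{1}{-12 - 3} \left(-5\right)\right) + \left(2 - 0\right) \left(-93\right) = \left(-5 - 5 + \frac{1}{-15} \left(-5\right)\right) + \left(2 + 0\right) \left(-93\right) = \left(-5 - 5 - - \frac{1}{3}\right) + 2 \left(-93\right) = \left(-5 - 5 + \frac{1}{3}\right) - 186 = - \frac{29}{3} - 186 = - \frac{587}{3}$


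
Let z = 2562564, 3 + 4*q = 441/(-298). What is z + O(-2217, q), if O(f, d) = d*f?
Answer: 3057535983/1192 ≈ 2.5650e+6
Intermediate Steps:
q = -1335/1192 (q = -¾ + (441/(-298))/4 = -¾ + (441*(-1/298))/4 = -¾ + (¼)*(-441/298) = -¾ - 441/1192 = -1335/1192 ≈ -1.1200)
z + O(-2217, q) = 2562564 - 1335/1192*(-2217) = 2562564 + 2959695/1192 = 3057535983/1192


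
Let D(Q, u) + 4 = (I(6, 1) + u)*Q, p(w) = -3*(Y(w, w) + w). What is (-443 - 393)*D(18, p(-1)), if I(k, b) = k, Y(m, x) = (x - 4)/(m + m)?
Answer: -19228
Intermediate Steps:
Y(m, x) = (-4 + x)/(2*m) (Y(m, x) = (-4 + x)/((2*m)) = (-4 + x)*(1/(2*m)) = (-4 + x)/(2*m))
p(w) = -3*w - 3*(-4 + w)/(2*w) (p(w) = -3*((-4 + w)/(2*w) + w) = -3*(w + (-4 + w)/(2*w)) = -3*w - 3*(-4 + w)/(2*w))
D(Q, u) = -4 + Q*(6 + u) (D(Q, u) = -4 + (6 + u)*Q = -4 + Q*(6 + u))
(-443 - 393)*D(18, p(-1)) = (-443 - 393)*(-4 + 6*18 + 18*(-3/2 - 3*(-1) + 6/(-1))) = -836*(-4 + 108 + 18*(-3/2 + 3 + 6*(-1))) = -836*(-4 + 108 + 18*(-3/2 + 3 - 6)) = -836*(-4 + 108 + 18*(-9/2)) = -836*(-4 + 108 - 81) = -836*23 = -19228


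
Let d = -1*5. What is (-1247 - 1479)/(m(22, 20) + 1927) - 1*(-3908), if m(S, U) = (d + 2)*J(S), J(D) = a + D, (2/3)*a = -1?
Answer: 14575296/3731 ≈ 3906.5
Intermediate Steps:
a = -3/2 (a = (3/2)*(-1) = -3/2 ≈ -1.5000)
d = -5
J(D) = -3/2 + D
m(S, U) = 9/2 - 3*S (m(S, U) = (-5 + 2)*(-3/2 + S) = -3*(-3/2 + S) = 9/2 - 3*S)
(-1247 - 1479)/(m(22, 20) + 1927) - 1*(-3908) = (-1247 - 1479)/((9/2 - 3*22) + 1927) - 1*(-3908) = -2726/((9/2 - 66) + 1927) + 3908 = -2726/(-123/2 + 1927) + 3908 = -2726/3731/2 + 3908 = -2726*2/3731 + 3908 = -5452/3731 + 3908 = 14575296/3731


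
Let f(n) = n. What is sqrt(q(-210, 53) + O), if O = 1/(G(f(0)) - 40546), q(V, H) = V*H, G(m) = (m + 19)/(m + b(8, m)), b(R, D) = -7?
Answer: I*sqrt(896696390804417)/283841 ≈ 105.5*I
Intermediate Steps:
G(m) = (19 + m)/(-7 + m) (G(m) = (m + 19)/(m - 7) = (19 + m)/(-7 + m))
q(V, H) = H*V
O = -7/283841 (O = 1/((19 + 0)/(-7 + 0) - 40546) = 1/(19/(-7) - 40546) = 1/(-1/7*19 - 40546) = 1/(-19/7 - 40546) = 1/(-283841/7) = -7/283841 ≈ -2.4662e-5)
sqrt(q(-210, 53) + O) = sqrt(53*(-210) - 7/283841) = sqrt(-11130 - 7/283841) = sqrt(-3159150337/283841) = I*sqrt(896696390804417)/283841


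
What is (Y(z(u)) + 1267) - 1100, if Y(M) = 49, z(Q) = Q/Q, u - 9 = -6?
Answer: 216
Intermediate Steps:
u = 3 (u = 9 - 6 = 3)
z(Q) = 1
(Y(z(u)) + 1267) - 1100 = (49 + 1267) - 1100 = 1316 - 1100 = 216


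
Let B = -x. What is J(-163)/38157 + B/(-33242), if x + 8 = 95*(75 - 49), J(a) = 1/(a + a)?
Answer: 15312616421/206751644022 ≈ 0.074063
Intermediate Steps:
J(a) = 1/(2*a)
x = 2462 (x = -8 + 95*(75 - 49) = -8 + 95*26 = -8 + 2470 = 2462)
B = -2462 (B = -1*2462 = -2462)
J(-163)/38157 + B/(-33242) = ((½)/(-163))/38157 - 2462/(-33242) = ((½)*(-1/163))*(1/38157) - 2462*(-1/33242) = -1/326*1/38157 + 1231/16621 = -1/12439182 + 1231/16621 = 15312616421/206751644022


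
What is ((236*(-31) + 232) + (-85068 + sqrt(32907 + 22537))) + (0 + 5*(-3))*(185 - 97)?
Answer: -93472 + 2*sqrt(13861) ≈ -93237.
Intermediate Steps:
((236*(-31) + 232) + (-85068 + sqrt(32907 + 22537))) + (0 + 5*(-3))*(185 - 97) = ((-7316 + 232) + (-85068 + sqrt(55444))) + (0 - 15)*88 = (-7084 + (-85068 + 2*sqrt(13861))) - 15*88 = (-92152 + 2*sqrt(13861)) - 1320 = -93472 + 2*sqrt(13861)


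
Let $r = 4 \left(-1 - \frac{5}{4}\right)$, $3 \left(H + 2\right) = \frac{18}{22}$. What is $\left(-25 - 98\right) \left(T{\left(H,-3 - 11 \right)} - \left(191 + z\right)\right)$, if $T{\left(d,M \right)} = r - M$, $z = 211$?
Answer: $48831$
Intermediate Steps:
$H = - \frac{19}{11}$ ($H = -2 + \frac{18 \cdot \frac{1}{22}}{3} = -2 + \frac{1}{3} \cdot \frac{9}{11} = -2 + \frac{3}{11} = - \frac{19}{11} \approx -1.7273$)
$r = -9$ ($r = 4 \left(-1 - \frac{5}{4}\right) = 4 \left(- \frac{9}{4}\right) = -9$)
$T{\left(d,M \right)} = -9 - M$
$\left(-25 - 98\right) \left(T{\left(H,-3 - 11 \right)} - \left(191 + z\right)\right) = \left(-25 - 98\right) \left(\left(-9 - \left(-3 - 11\right)\right) - 402\right) = - 123 \left(\left(-9 - -14\right) - 402\right) = - 123 \left(\left(-9 + 14\right) - 402\right) = - 123 \left(5 - 402\right) = \left(-123\right) \left(-397\right) = 48831$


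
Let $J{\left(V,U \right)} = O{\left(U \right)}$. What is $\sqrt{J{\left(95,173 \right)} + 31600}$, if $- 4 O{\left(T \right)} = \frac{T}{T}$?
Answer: $\frac{\sqrt{126399}}{2} \approx 177.76$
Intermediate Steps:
$O{\left(T \right)} = - \frac{1}{4}$ ($O{\left(T \right)} = - \frac{T \frac{1}{T}}{4} = \left(- \frac{1}{4}\right) 1 = - \frac{1}{4}$)
$J{\left(V,U \right)} = - \frac{1}{4}$
$\sqrt{J{\left(95,173 \right)} + 31600} = \sqrt{- \frac{1}{4} + 31600} = \sqrt{\frac{126399}{4}} = \frac{\sqrt{126399}}{2}$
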